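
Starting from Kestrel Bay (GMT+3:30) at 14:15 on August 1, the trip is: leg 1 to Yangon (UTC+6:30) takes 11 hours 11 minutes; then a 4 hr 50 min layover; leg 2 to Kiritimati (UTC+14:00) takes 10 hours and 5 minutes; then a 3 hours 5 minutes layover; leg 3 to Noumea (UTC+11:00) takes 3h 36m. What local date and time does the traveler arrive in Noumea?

Convert departure to UTC: 14:15 − 3:30 = 10:45 UTC on Aug 1.
Add 11 hours 11 minutes leg 1 → 21:56 UTC.
Add 4 hours 50 minutes layover in Yangon → 02:46 UTC (Aug 2).
Add 10 hours and 5 minutes leg 2 → 12:51 UTC.
Add 3 hours 5 minutes layover in Kiritimati → 15:56 UTC.
Add 3 hours and 36 minutes leg 3 → 19:32 UTC.
Noumea is UTC+11:00, so local arrival = 19:32 + 11:00 = 06:32 on Aug 3.

06:32 on August 3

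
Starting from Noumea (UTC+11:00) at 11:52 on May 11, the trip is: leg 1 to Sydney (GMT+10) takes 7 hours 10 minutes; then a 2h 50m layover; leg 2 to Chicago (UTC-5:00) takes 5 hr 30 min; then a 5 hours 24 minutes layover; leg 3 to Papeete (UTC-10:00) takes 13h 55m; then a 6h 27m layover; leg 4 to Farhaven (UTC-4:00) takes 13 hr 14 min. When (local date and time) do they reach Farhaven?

03:22 on May 13

Convert departure to UTC: 11:52 − 11:00 = 00:52 UTC on May 11.
Add 7 hours and 10 minutes leg 1 → 08:02 UTC.
Add 2 hours 50 minutes layover in Sydney → 10:52 UTC.
Add 5 hours and 30 minutes leg 2 → 16:22 UTC.
Add 5 hours 24 minutes layover in Chicago → 21:46 UTC.
Add 13 hours 55 minutes leg 3 → 11:41 UTC (May 12).
Add 6 hours 27 minutes layover in Papeete → 18:08 UTC.
Add 13 hours and 14 minutes leg 4 → 07:22 UTC (May 13).
Farhaven is UTC−4:00, so local arrival = 07:22 − 4:00 = 03:22 on May 13.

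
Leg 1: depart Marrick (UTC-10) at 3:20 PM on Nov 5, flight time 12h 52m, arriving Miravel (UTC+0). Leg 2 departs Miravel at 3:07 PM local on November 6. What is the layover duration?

Convert departure to UTC: 3:20 PM + 10:00 = 1:20 AM UTC on Nov 6.
Add 12 hours and 52 minutes flight time → 2:12 PM UTC.
Miravel is UTC+0, so local arrival is the same: 2:12 PM on Nov 6.
Layover = 3:07 PM − 2:12 PM = 55 minutes.

55 minutes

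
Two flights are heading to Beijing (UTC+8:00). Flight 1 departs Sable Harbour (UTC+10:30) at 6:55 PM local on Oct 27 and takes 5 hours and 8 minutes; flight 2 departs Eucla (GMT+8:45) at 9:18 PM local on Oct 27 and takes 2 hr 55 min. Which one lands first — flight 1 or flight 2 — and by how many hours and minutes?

Flight 1 in UTC: 6:55 PM − 10:30 = 8:25 AM on Oct 27.
+5 hours 8 minutes → arrive 1:33 PM UTC on Oct 27.
Flight 2 in UTC: 9:18 PM − 8:45 = 12:33 PM on Oct 27.
+2 hours 55 minutes → arrive 3:28 PM UTC on Oct 27.
Flight 1 lands earlier by 1 hour 55 minutes.

the first, by 1 hour 55 minutes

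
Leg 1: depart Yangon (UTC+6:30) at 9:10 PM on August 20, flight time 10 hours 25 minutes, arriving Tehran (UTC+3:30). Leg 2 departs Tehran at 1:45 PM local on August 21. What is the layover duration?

9 hours 10 minutes

Convert departure to UTC: 9:10 PM − 6:30 = 2:40 PM UTC on Aug 20.
Add 10 hours and 25 minutes flight time → 1:05 AM UTC (Aug 21).
Tehran is UTC+3:30, so local arrival = 1:05 AM + 3:30 = 4:35 AM on Aug 21.
Layover = 1:45 PM − 4:35 AM = 9 hours 10 minutes.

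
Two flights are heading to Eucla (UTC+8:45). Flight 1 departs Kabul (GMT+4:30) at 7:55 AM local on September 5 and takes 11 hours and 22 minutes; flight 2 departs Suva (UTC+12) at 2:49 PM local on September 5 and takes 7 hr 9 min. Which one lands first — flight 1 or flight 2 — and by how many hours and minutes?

Flight 1 in UTC: 7:55 AM − 4:30 = 3:25 AM on Sep 5.
+11 hours 22 minutes → arrive 2:47 PM UTC on Sep 5.
Flight 2 in UTC: 2:49 PM − 12:00 = 2:49 AM on Sep 5.
+7 hours 9 minutes → arrive 9:58 AM UTC on Sep 5.
Flight 2 lands earlier by 4 hours 49 minutes.

the second, by 4 hours 49 minutes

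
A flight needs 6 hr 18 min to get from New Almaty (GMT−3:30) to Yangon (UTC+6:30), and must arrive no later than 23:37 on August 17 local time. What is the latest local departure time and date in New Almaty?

Target arrival in UTC: 23:37 − 6:30 = 17:07 on Aug 17.
Subtract 6 hours and 18 minutes → departure 10:49 UTC on Aug 17.
New Almaty is UTC−3:30: 10:49 − 3:30 = 07:19 on Aug 17.

07:19 on Aug 17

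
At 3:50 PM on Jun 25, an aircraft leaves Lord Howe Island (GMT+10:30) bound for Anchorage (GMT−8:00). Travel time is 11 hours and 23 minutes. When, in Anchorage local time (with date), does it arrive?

Convert departure to UTC: 3:50 PM − 10:30 = 5:20 AM UTC on Jun 25.
Add 11 hours 23 minutes travel time → 4:43 PM UTC.
Anchorage is UTC−8:00, so local arrival = 4:43 PM − 8:00 = 8:43 AM on Jun 25.

8:43 AM on Jun 25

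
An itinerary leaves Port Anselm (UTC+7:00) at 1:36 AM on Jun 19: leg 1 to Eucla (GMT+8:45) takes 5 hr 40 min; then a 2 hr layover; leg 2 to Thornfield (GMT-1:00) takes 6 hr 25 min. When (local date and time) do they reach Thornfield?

7:41 AM on June 19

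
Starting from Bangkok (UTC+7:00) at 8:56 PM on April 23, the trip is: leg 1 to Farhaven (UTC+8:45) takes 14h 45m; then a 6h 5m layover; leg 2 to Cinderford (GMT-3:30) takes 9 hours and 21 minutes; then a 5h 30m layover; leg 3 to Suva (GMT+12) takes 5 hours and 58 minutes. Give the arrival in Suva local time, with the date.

7:35 PM on Apr 25

Convert departure to UTC: 8:56 PM − 7:00 = 1:56 PM UTC on Apr 23.
Add 14 hours and 45 minutes leg 1 → 4:41 AM UTC (Apr 24).
Add 6 hours and 5 minutes layover in Farhaven → 10:46 AM UTC.
Add 9 hours and 21 minutes leg 2 → 8:07 PM UTC.
Add 5 hours 30 minutes layover in Cinderford → 1:37 AM UTC (Apr 25).
Add 5 hours 58 minutes leg 3 → 7:35 AM UTC.
Suva is UTC+12:00, so local arrival = 7:35 AM + 12:00 = 7:35 PM on Apr 25.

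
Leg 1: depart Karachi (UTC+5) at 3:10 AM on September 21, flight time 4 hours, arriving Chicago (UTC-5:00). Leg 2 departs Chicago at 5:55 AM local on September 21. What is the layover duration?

8 hours 45 minutes

Convert departure to UTC: 3:10 AM − 5:00 = 10:10 PM UTC on Sep 20.
Add 4 hours flight time → 2:10 AM UTC (Sep 21).
Chicago is UTC−5:00, so local arrival = 2:10 AM − 5:00 = 9:10 PM on Sep 20.
Layover = 5:55 AM − 9:10 PM (+1 day) = 8 hours 45 minutes.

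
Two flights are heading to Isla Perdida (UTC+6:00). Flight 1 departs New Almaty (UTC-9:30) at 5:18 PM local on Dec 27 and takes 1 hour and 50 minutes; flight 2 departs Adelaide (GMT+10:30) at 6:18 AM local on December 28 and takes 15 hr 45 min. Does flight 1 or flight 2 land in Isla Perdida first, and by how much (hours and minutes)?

Flight 1 in UTC: 5:18 PM + 9:30 = 2:48 AM on Dec 28.
+1 hour and 50 minutes → arrive 4:38 AM UTC on Dec 28.
Flight 2 in UTC: 6:18 AM − 10:30 = 7:48 PM on Dec 27.
+15 hours and 45 minutes → arrive 11:33 AM UTC on Dec 28.
Flight 1 lands earlier by 6 hours 55 minutes.

the first, by 6 hours 55 minutes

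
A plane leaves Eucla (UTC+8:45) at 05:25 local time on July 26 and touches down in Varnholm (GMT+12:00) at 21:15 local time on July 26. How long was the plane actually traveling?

12 hours 35 minutes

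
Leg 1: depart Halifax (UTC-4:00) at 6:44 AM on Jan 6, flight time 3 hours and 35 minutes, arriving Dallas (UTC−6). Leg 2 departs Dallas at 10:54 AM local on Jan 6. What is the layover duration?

2 hours 35 minutes

Convert departure to UTC: 6:44 AM + 4:00 = 10:44 AM UTC on Jan 6.
Add 3 hours and 35 minutes flight time → 2:19 PM UTC.
Dallas is UTC−6:00, so local arrival = 2:19 PM − 6:00 = 8:19 AM on Jan 6.
Layover = 10:54 AM − 8:19 AM = 2 hours 35 minutes.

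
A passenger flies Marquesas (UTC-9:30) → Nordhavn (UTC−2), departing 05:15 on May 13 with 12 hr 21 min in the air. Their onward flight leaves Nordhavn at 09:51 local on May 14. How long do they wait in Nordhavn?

Convert departure to UTC: 05:15 + 9:30 = 14:45 UTC on May 13.
Add 12 hours and 21 minutes flight time → 03:06 UTC (May 14).
Nordhavn is UTC−2:00, so local arrival = 03:06 − 2:00 = 01:06 on May 14.
Layover = 09:51 − 01:06 = 8 hours 45 minutes.

8 hours 45 minutes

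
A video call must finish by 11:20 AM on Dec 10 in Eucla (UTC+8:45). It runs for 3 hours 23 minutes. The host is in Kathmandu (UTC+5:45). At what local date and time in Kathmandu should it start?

4:57 AM on December 10

Target end time in UTC: 11:20 AM − 8:45 = 2:35 AM on Dec 10.
Subtract 3 hours and 23 minutes → start 11:12 PM UTC on Dec 9.
Kathmandu is UTC+5:45: 11:12 PM + 5:45 = 4:57 AM on Dec 10.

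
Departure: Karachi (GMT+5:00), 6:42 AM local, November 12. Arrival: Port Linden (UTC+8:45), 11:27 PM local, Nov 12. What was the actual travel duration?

Departure in UTC: 6:42 AM − 5:00 = 1:42 AM on Nov 12.
Arrival in UTC: 11:27 PM − 8:45 = 2:42 PM on Nov 12.
Elapsed = 2:42 PM − 1:42 AM = 13 hours.

13 hours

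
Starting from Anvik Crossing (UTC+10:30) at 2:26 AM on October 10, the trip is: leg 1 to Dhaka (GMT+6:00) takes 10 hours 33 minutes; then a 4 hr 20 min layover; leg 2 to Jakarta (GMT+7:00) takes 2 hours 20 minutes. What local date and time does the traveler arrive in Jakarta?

Convert departure to UTC: 2:26 AM − 10:30 = 3:56 PM UTC on Oct 9.
Add 10 hours and 33 minutes leg 1 → 2:29 AM UTC (Oct 10).
Add 4 hours and 20 minutes layover in Dhaka → 6:49 AM UTC.
Add 2 hours 20 minutes leg 2 → 9:09 AM UTC.
Jakarta is UTC+7:00, so local arrival = 9:09 AM + 7:00 = 4:09 PM on Oct 10.

4:09 PM on October 10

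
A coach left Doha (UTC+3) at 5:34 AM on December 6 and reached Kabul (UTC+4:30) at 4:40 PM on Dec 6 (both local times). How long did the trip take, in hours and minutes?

Kabul is 1:30 ahead of Doha.
Clock-face elapsed time (ignoring zones) is 11 hours 6 minutes.
Actual elapsed = 11 hours 6 minutes − 1:30 = 9 hours 36 minutes.

9 hours 36 minutes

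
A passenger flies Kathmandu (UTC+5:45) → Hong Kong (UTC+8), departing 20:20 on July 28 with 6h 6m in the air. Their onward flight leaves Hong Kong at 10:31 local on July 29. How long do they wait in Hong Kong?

5 hours 50 minutes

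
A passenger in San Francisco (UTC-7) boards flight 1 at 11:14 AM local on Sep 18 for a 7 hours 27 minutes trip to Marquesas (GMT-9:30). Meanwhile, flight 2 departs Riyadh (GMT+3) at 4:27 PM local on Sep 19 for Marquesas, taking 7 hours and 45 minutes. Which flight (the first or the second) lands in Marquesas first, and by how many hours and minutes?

the first, by 19 hours 31 minutes

Flight 1 in UTC: 11:14 AM + 7:00 = 6:14 PM on Sep 18.
+7 hours 27 minutes → arrive 1:41 AM UTC on Sep 19.
Flight 2 in UTC: 4:27 PM − 3:00 = 1:27 PM on Sep 19.
+7 hours 45 minutes → arrive 9:12 PM UTC on Sep 19.
Flight 1 lands earlier by 19 hours 31 minutes.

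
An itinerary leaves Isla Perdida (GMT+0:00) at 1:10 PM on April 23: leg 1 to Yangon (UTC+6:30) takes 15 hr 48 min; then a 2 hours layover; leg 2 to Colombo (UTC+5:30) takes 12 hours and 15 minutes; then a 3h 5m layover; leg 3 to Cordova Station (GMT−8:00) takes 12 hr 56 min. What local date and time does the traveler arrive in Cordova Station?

3:14 AM on Apr 25

Isla Perdida is at UTC+0, so departure is already 1:10 PM UTC on Apr 23.
Add 15 hours and 48 minutes leg 1 → 4:58 AM UTC (Apr 24).
Add 2 hours layover in Yangon → 6:58 AM UTC.
Add 12 hours and 15 minutes leg 2 → 7:13 PM UTC.
Add 3 hours and 5 minutes layover in Colombo → 10:18 PM UTC.
Add 12 hours 56 minutes leg 3 → 11:14 AM UTC (Apr 25).
Cordova Station is UTC−8:00, so local arrival = 11:14 AM − 8:00 = 3:14 AM on Apr 25.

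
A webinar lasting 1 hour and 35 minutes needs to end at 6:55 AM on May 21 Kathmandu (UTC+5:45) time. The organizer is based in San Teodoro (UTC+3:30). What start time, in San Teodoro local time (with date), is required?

3:05 AM on May 21

Target end time in UTC: 6:55 AM − 5:45 = 1:10 AM on May 21.
Subtract 1 hour and 35 minutes → start 11:35 PM UTC on May 20.
San Teodoro is UTC+3:30: 11:35 PM + 3:30 = 3:05 AM on May 21.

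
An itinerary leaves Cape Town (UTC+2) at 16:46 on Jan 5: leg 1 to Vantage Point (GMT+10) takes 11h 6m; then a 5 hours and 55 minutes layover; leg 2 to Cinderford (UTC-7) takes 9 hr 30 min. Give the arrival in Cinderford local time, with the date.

Convert departure to UTC: 16:46 − 2:00 = 14:46 UTC on Jan 5.
Add 11 hours and 6 minutes leg 1 → 01:52 UTC (Jan 6).
Add 5 hours 55 minutes layover in Vantage Point → 07:47 UTC.
Add 9 hours 30 minutes leg 2 → 17:17 UTC.
Cinderford is UTC−7:00, so local arrival = 17:17 − 7:00 = 10:17 on Jan 6.

10:17 on January 6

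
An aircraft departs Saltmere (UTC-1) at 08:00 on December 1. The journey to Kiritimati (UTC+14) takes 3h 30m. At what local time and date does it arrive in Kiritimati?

02:30 on December 2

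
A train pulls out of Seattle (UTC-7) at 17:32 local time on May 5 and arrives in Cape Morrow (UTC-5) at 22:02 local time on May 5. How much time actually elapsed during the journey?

2 hours 30 minutes

Departure in UTC: 17:32 + 7:00 = 00:32 on May 6.
Arrival in UTC: 22:02 + 5:00 = 03:02 on May 6.
Elapsed = 03:02 − 00:32 = 2 hours 30 minutes.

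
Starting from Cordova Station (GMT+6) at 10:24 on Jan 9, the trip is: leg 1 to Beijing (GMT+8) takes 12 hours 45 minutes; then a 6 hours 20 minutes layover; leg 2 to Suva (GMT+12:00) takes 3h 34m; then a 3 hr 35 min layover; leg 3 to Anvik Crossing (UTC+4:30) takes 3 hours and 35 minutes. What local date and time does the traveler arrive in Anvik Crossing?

14:43 on January 10

Convert departure to UTC: 10:24 − 6:00 = 04:24 UTC on Jan 9.
Add 12 hours and 45 minutes leg 1 → 17:09 UTC.
Add 6 hours 20 minutes layover in Beijing → 23:29 UTC.
Add 3 hours 34 minutes leg 2 → 03:03 UTC (Jan 10).
Add 3 hours 35 minutes layover in Suva → 06:38 UTC.
Add 3 hours 35 minutes leg 3 → 10:13 UTC.
Anvik Crossing is UTC+4:30, so local arrival = 10:13 + 4:30 = 14:43 on Jan 10.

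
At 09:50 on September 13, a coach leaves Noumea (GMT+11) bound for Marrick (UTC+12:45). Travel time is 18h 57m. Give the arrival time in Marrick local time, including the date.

06:32 on Sep 14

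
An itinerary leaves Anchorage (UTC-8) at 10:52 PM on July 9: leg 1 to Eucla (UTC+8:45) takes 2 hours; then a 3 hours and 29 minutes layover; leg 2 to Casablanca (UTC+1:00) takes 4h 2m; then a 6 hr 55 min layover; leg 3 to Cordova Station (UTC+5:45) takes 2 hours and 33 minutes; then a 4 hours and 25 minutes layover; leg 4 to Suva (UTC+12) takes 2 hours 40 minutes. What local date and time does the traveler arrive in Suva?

Convert departure to UTC: 10:52 PM + 8:00 = 6:52 AM UTC on Jul 10.
Add 2 hours leg 1 → 8:52 AM UTC.
Add 3 hours and 29 minutes layover in Eucla → 12:21 PM UTC.
Add 4 hours 2 minutes leg 2 → 4:23 PM UTC.
Add 6 hours and 55 minutes layover in Casablanca → 11:18 PM UTC.
Add 2 hours 33 minutes leg 3 → 1:51 AM UTC (Jul 11).
Add 4 hours and 25 minutes layover in Cordova Station → 6:16 AM UTC.
Add 2 hours 40 minutes leg 4 → 8:56 AM UTC.
Suva is UTC+12:00, so local arrival = 8:56 AM + 12:00 = 8:56 PM on Jul 11.

8:56 PM on Jul 11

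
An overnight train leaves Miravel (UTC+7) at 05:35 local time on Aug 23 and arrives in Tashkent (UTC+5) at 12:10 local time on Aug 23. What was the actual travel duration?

8 hours 35 minutes

Departure in UTC: 05:35 − 7:00 = 22:35 on Aug 22.
Arrival in UTC: 12:10 − 5:00 = 07:10 on Aug 23.
Elapsed = 07:10 − 22:35 (+1 day) = 8 hours 35 minutes.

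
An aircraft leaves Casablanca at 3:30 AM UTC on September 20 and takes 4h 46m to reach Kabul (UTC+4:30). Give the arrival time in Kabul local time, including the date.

Departure is given in UTC: 3:30 AM on Sep 20.
Add 4 hours 46 minutes → 8:16 AM UTC.
Kabul is UTC+4:30: 8:16 AM + 4:30 = 12:46 PM on Sep 20.

12:46 PM on September 20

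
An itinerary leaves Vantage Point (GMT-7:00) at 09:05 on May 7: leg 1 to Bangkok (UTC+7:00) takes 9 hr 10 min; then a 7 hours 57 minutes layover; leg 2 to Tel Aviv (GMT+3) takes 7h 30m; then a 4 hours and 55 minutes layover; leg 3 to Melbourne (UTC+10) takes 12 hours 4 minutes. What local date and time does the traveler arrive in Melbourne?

19:41 on May 9

Convert departure to UTC: 09:05 + 7:00 = 16:05 UTC on May 7.
Add 9 hours and 10 minutes leg 1 → 01:15 UTC (May 8).
Add 7 hours 57 minutes layover in Bangkok → 09:12 UTC.
Add 7 hours 30 minutes leg 2 → 16:42 UTC.
Add 4 hours and 55 minutes layover in Tel Aviv → 21:37 UTC.
Add 12 hours and 4 minutes leg 3 → 09:41 UTC (May 9).
Melbourne is UTC+10:00, so local arrival = 09:41 + 10:00 = 19:41 on May 9.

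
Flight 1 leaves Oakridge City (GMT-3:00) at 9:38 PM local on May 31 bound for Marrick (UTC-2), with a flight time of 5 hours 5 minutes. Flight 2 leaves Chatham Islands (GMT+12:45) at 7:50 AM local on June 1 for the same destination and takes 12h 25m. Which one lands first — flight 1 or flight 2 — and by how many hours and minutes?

the first, by 1 hour 47 minutes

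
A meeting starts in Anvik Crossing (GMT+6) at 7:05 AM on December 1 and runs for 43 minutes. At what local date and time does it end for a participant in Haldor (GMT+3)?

4:48 AM on December 1

Convert start to UTC: 7:05 AM − 6:00 = 1:05 AM UTC on Dec 1.
Add 43 minutes duration → 1:48 AM UTC.
Haldor is UTC+3:00, so local end time = 1:48 AM + 3:00 = 4:48 AM on Dec 1.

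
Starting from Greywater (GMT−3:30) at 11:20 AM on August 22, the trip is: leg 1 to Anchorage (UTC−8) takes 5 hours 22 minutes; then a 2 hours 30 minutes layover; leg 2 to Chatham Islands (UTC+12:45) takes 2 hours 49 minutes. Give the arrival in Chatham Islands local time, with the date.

Convert departure to UTC: 11:20 AM + 3:30 = 2:50 PM UTC on Aug 22.
Add 5 hours and 22 minutes leg 1 → 8:12 PM UTC.
Add 2 hours 30 minutes layover in Anchorage → 10:42 PM UTC.
Add 2 hours 49 minutes leg 2 → 1:31 AM UTC (Aug 23).
Chatham Islands is UTC+12:45, so local arrival = 1:31 AM + 12:45 = 2:16 PM on Aug 23.

2:16 PM on August 23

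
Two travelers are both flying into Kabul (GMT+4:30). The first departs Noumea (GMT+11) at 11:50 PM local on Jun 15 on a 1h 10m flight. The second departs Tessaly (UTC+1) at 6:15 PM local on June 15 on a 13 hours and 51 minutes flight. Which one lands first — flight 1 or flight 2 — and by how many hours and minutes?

Flight 1 in UTC: 11:50 PM − 11:00 = 12:50 PM on Jun 15.
+1 hour and 10 minutes → arrive 2:00 PM UTC on Jun 15.
Flight 2 in UTC: 6:15 PM − 1:00 = 5:15 PM on Jun 15.
+13 hours 51 minutes → arrive 7:06 AM UTC on Jun 16.
Flight 1 lands earlier by 17 hours 6 minutes.

the first, by 17 hours 6 minutes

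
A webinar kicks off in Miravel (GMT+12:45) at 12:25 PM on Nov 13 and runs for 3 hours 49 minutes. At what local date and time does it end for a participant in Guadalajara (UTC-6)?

Guadalajara is 18:45 behind Miravel.
After 3 hours and 49 minutes it is 4:14 PM in Miravel.
Shift by the zone difference: 4:14 PM − 18:45 = 9:29 PM on Nov 12 in Guadalajara.

9:29 PM on November 12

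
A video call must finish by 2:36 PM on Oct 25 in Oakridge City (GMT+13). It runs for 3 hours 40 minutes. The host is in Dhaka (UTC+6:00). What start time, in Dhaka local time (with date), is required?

3:56 AM on October 25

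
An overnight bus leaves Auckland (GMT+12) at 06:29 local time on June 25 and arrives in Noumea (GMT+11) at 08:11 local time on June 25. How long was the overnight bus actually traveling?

2 hours 42 minutes

Departure in UTC: 06:29 − 12:00 = 18:29 on Jun 24.
Arrival in UTC: 08:11 − 11:00 = 21:11 on Jun 24.
Elapsed = 21:11 − 18:29 = 2 hours 42 minutes.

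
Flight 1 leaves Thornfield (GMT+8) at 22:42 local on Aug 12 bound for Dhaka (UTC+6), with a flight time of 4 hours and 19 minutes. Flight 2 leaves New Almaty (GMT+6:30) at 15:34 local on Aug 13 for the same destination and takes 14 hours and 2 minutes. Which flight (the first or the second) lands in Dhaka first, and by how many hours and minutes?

the first, by 28 hours 5 minutes

Flight 1 in UTC: 22:42 − 8:00 = 14:42 on Aug 12.
+4 hours 19 minutes → arrive 19:01 UTC on Aug 12.
Flight 2 in UTC: 15:34 − 6:30 = 09:04 on Aug 13.
+14 hours and 2 minutes → arrive 23:06 UTC on Aug 13.
Flight 1 lands earlier by 28 hours 5 minutes.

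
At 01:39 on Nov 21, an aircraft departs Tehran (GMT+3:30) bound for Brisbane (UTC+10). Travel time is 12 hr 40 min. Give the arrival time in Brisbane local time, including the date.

20:49 on Nov 21

Convert departure to UTC: 01:39 − 3:30 = 22:09 UTC on Nov 20.
Add 12 hours and 40 minutes travel time → 10:49 UTC (Nov 21).
Brisbane is UTC+10:00, so local arrival = 10:49 + 10:00 = 20:49 on Nov 21.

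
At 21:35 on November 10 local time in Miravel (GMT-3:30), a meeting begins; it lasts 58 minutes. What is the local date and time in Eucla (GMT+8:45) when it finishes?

Convert start to UTC: 21:35 + 3:30 = 01:05 UTC on Nov 11.
Add 58 minutes duration → 02:03 UTC.
Eucla is UTC+8:45, so local end time = 02:03 + 8:45 = 10:48 on Nov 11.

10:48 on November 11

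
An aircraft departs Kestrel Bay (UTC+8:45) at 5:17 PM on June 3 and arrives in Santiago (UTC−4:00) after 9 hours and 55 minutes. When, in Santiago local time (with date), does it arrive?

2:27 PM on June 3

Convert departure to UTC: 5:17 PM − 8:45 = 8:32 AM UTC on Jun 3.
Add 9 hours and 55 minutes travel time → 6:27 PM UTC.
Santiago is UTC−4:00, so local arrival = 6:27 PM − 4:00 = 2:27 PM on Jun 3.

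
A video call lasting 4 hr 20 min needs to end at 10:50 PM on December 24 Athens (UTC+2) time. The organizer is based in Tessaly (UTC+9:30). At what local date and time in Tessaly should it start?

Target end time in UTC: 10:50 PM − 2:00 = 8:50 PM on Dec 24.
Subtract 4 hours and 20 minutes → start 4:30 PM UTC on Dec 24.
Tessaly is UTC+9:30: 4:30 PM + 9:30 = 2:00 AM on Dec 25.

2:00 AM on December 25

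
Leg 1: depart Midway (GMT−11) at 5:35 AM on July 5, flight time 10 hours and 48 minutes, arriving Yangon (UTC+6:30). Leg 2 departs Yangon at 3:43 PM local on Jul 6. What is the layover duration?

Convert departure to UTC: 5:35 AM + 11:00 = 4:35 PM UTC on Jul 5.
Add 10 hours and 48 minutes flight time → 3:23 AM UTC (Jul 6).
Yangon is UTC+6:30, so local arrival = 3:23 AM + 6:30 = 9:53 AM on Jul 6.
Layover = 3:43 PM − 9:53 AM = 5 hours 50 minutes.

5 hours 50 minutes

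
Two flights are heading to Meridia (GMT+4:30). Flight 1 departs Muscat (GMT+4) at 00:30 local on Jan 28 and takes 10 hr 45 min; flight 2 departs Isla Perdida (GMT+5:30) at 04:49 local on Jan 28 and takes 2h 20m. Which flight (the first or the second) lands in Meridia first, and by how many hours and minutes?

Flight 1 in UTC: 00:30 − 4:00 = 20:30 on Jan 27.
+10 hours 45 minutes → arrive 07:15 UTC on Jan 28.
Flight 2 in UTC: 04:49 − 5:30 = 23:19 on Jan 27.
+2 hours 20 minutes → arrive 01:39 UTC on Jan 28.
Flight 2 lands earlier by 5 hours 36 minutes.

the second, by 5 hours 36 minutes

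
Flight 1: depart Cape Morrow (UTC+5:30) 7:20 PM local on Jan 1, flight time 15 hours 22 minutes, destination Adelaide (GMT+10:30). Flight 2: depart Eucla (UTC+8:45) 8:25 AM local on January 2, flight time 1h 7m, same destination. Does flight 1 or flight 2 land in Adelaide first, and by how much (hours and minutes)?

the second, by 4 hours 25 minutes

Flight 1 in UTC: 7:20 PM − 5:30 = 1:50 PM on Jan 1.
+15 hours and 22 minutes → arrive 5:12 AM UTC on Jan 2.
Flight 2 in UTC: 8:25 AM − 8:45 = 11:40 PM on Jan 1.
+1 hour and 7 minutes → arrive 12:47 AM UTC on Jan 2.
Flight 2 lands earlier by 4 hours 25 minutes.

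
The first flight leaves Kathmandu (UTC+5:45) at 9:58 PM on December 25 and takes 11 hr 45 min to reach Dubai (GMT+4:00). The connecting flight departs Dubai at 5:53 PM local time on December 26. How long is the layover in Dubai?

9 hours 55 minutes

Convert departure to UTC: 9:58 PM − 5:45 = 4:13 PM UTC on Dec 25.
Add 11 hours and 45 minutes flight time → 3:58 AM UTC (Dec 26).
Dubai is UTC+4:00, so local arrival = 3:58 AM + 4:00 = 7:58 AM on Dec 26.
Layover = 5:53 PM − 7:58 AM = 9 hours 55 minutes.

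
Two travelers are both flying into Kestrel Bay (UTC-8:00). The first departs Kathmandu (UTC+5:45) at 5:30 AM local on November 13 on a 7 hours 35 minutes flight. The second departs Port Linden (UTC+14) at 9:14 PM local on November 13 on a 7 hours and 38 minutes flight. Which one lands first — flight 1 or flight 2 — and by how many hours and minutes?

the first, by 7 hours 32 minutes

Flight 1 in UTC: 5:30 AM − 5:45 = 11:45 PM on Nov 12.
+7 hours 35 minutes → arrive 7:20 AM UTC on Nov 13.
Flight 2 in UTC: 9:14 PM − 14:00 = 7:14 AM on Nov 13.
+7 hours and 38 minutes → arrive 2:52 PM UTC on Nov 13.
Flight 1 lands earlier by 7 hours 32 minutes.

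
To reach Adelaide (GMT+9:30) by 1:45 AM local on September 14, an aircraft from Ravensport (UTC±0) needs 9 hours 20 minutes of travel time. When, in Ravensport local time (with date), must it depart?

Target arrival in UTC: 1:45 AM − 9:30 = 4:15 PM on Sep 13.
Subtract 9 hours 20 minutes → departure 6:55 AM UTC on Sep 13.
Ravensport is UTC+0, so departure is 6:55 AM on Sep 13.

6:55 AM on September 13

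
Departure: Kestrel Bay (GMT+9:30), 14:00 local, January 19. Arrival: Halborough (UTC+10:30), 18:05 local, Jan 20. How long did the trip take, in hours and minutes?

Departure in UTC: 14:00 − 9:30 = 04:30 on Jan 19.
Arrival in UTC: 18:05 − 10:30 = 07:35 on Jan 20.
Elapsed = 07:35 − 04:30 (+1 day) = 27 hours 5 minutes.

27 hours 5 minutes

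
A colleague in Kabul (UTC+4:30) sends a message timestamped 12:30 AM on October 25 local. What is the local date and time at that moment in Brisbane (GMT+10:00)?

6:00 AM on October 25

Brisbane is 5:30 ahead of Kabul.
Shift by the zone difference: 12:30 AM + 5:30 = 6:00 AM on Oct 25 in Brisbane.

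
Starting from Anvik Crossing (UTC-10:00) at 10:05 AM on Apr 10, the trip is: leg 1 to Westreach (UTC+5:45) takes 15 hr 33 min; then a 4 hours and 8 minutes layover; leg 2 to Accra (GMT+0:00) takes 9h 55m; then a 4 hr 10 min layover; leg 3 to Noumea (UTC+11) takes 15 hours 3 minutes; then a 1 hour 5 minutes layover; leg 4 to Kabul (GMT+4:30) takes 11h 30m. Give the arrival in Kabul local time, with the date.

1:59 PM on Apr 13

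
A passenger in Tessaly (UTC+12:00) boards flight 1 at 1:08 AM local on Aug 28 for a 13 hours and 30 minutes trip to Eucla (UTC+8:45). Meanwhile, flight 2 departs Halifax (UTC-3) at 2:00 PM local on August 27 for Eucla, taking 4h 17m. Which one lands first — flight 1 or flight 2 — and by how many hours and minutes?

the second, by 5 hours 21 minutes

Flight 1 in UTC: 1:08 AM − 12:00 = 1:08 PM on Aug 27.
+13 hours 30 minutes → arrive 2:38 AM UTC on Aug 28.
Flight 2 in UTC: 2:00 PM + 3:00 = 5:00 PM on Aug 27.
+4 hours 17 minutes → arrive 9:17 PM UTC on Aug 27.
Flight 2 lands earlier by 5 hours 21 minutes.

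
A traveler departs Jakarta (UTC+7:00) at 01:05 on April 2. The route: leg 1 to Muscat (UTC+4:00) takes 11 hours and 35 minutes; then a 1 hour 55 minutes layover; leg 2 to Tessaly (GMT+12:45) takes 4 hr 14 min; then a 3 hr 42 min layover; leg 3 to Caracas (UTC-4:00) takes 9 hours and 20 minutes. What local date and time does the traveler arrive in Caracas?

Convert departure to UTC: 01:05 − 7:00 = 18:05 UTC on Apr 1.
Add 11 hours and 35 minutes leg 1 → 05:40 UTC (Apr 2).
Add 1 hour 55 minutes layover in Muscat → 07:35 UTC.
Add 4 hours 14 minutes leg 2 → 11:49 UTC.
Add 3 hours and 42 minutes layover in Tessaly → 15:31 UTC.
Add 9 hours and 20 minutes leg 3 → 00:51 UTC (Apr 3).
Caracas is UTC−4:00, so local arrival = 00:51 − 4:00 = 20:51 on Apr 2.

20:51 on April 2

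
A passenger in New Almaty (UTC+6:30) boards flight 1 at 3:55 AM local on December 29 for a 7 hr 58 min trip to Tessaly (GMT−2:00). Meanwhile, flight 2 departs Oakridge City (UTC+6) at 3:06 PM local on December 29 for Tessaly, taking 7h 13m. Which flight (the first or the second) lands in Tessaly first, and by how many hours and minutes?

Flight 1 in UTC: 3:55 AM − 6:30 = 9:25 PM on Dec 28.
+7 hours 58 minutes → arrive 5:23 AM UTC on Dec 29.
Flight 2 in UTC: 3:06 PM − 6:00 = 9:06 AM on Dec 29.
+7 hours and 13 minutes → arrive 4:19 PM UTC on Dec 29.
Flight 1 lands earlier by 10 hours 56 minutes.

the first, by 10 hours 56 minutes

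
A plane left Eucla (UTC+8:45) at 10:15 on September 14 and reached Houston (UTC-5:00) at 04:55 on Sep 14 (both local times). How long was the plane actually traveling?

8 hours 25 minutes

Departure in UTC: 10:15 − 8:45 = 01:30 on Sep 14.
Arrival in UTC: 04:55 + 5:00 = 09:55 on Sep 14.
Elapsed = 09:55 − 01:30 = 8 hours 25 minutes.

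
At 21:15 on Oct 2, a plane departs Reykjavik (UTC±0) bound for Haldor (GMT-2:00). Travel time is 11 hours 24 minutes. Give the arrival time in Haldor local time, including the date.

06:39 on Oct 3

Reykjavik is at UTC+0, so departure is already 21:15 UTC on Oct 2.
Add 11 hours 24 minutes travel time → 08:39 UTC (Oct 3).
Haldor is UTC−2:00, so local arrival = 08:39 − 2:00 = 06:39 on Oct 3.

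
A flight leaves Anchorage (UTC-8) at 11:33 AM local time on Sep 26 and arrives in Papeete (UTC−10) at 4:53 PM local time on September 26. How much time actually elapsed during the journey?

Departure in UTC: 11:33 AM + 8:00 = 7:33 PM on Sep 26.
Arrival in UTC: 4:53 PM + 10:00 = 2:53 AM on Sep 27.
Elapsed = 2:53 AM − 7:33 PM (+1 day) = 7 hours 20 minutes.

7 hours 20 minutes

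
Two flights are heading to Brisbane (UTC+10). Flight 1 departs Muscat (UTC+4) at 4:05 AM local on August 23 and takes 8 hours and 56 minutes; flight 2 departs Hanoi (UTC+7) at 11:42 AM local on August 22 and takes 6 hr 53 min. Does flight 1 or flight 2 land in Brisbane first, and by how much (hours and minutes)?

Flight 1 in UTC: 4:05 AM − 4:00 = 12:05 AM on Aug 23.
+8 hours 56 minutes → arrive 9:01 AM UTC on Aug 23.
Flight 2 in UTC: 11:42 AM − 7:00 = 4:42 AM on Aug 22.
+6 hours and 53 minutes → arrive 11:35 AM UTC on Aug 22.
Flight 2 lands earlier by 21 hours 26 minutes.

the second, by 21 hours 26 minutes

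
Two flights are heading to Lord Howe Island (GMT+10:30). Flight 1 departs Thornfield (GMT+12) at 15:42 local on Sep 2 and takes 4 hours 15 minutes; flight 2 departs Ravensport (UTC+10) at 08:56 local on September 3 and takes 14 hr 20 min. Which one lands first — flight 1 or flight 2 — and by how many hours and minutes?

the first, by 29 hours 19 minutes

Flight 1 in UTC: 15:42 − 12:00 = 03:42 on Sep 2.
+4 hours and 15 minutes → arrive 07:57 UTC on Sep 2.
Flight 2 in UTC: 08:56 − 10:00 = 22:56 on Sep 2.
+14 hours and 20 minutes → arrive 13:16 UTC on Sep 3.
Flight 1 lands earlier by 29 hours 19 minutes.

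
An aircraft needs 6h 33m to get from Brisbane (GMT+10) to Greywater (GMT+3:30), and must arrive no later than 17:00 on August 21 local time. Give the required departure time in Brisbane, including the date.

Target arrival in UTC: 17:00 − 3:30 = 13:30 on Aug 21.
Subtract 6 hours 33 minutes → departure 06:57 UTC on Aug 21.
Brisbane is UTC+10:00: 06:57 + 10:00 = 16:57 on Aug 21.

16:57 on August 21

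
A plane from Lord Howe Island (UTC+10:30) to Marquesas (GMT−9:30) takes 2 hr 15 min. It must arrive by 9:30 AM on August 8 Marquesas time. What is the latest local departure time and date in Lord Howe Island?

3:15 AM on August 9

Target arrival in UTC: 9:30 AM + 9:30 = 7:00 PM on Aug 8.
Subtract 2 hours 15 minutes → departure 4:45 PM UTC on Aug 8.
Lord Howe Island is UTC+10:30: 4:45 PM + 10:30 = 3:15 AM on Aug 9.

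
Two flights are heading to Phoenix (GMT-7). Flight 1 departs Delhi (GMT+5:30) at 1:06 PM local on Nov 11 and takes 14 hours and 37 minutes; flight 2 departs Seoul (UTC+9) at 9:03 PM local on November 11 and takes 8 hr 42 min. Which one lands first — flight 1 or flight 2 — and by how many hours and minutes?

Flight 1 in UTC: 1:06 PM − 5:30 = 7:36 AM on Nov 11.
+14 hours and 37 minutes → arrive 10:13 PM UTC on Nov 11.
Flight 2 in UTC: 9:03 PM − 9:00 = 12:03 PM on Nov 11.
+8 hours 42 minutes → arrive 8:45 PM UTC on Nov 11.
Flight 2 lands earlier by 1 hour 28 minutes.

the second, by 1 hour 28 minutes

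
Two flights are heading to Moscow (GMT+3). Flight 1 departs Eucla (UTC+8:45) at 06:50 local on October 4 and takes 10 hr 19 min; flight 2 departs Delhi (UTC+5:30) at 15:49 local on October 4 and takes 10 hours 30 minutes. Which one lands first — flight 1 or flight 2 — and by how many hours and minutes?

Flight 1 in UTC: 06:50 − 8:45 = 22:05 on Oct 3.
+10 hours and 19 minutes → arrive 08:24 UTC on Oct 4.
Flight 2 in UTC: 15:49 − 5:30 = 10:19 on Oct 4.
+10 hours and 30 minutes → arrive 20:49 UTC on Oct 4.
Flight 1 lands earlier by 12 hours 25 minutes.

the first, by 12 hours 25 minutes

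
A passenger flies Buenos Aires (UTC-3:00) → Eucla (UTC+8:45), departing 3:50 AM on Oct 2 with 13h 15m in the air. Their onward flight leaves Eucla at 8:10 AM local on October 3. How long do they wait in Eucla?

Convert departure to UTC: 3:50 AM + 3:00 = 6:50 AM UTC on Oct 2.
Add 13 hours and 15 minutes flight time → 8:05 PM UTC.
Eucla is UTC+8:45, so local arrival = 8:05 PM + 8:45 = 4:50 AM on Oct 3.
Layover = 8:10 AM − 4:50 AM = 3 hours 20 minutes.

3 hours 20 minutes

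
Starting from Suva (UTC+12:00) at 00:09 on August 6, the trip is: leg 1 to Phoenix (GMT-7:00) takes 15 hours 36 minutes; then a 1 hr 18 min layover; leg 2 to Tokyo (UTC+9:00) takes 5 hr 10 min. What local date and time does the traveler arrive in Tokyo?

Convert departure to UTC: 00:09 − 12:00 = 12:09 UTC on Aug 5.
Add 15 hours and 36 minutes leg 1 → 03:45 UTC (Aug 6).
Add 1 hour 18 minutes layover in Phoenix → 05:03 UTC.
Add 5 hours 10 minutes leg 2 → 10:13 UTC.
Tokyo is UTC+9:00, so local arrival = 10:13 + 9:00 = 19:13 on Aug 6.

19:13 on Aug 6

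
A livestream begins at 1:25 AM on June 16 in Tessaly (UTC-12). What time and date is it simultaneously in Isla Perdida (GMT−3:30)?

In UTC: 1:25 AM + 12:00 = 1:25 PM on Jun 16.
Isla Perdida is UTC−3:30: 1:25 PM − 3:30 = 9:55 AM on Jun 16.

9:55 AM on June 16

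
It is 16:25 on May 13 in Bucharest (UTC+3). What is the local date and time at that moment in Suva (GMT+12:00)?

01:25 on May 14

Suva is 9:00 ahead of Bucharest.
Shift by the zone difference: 16:25 + 9:00 = 01:25 on May 14 in Suva.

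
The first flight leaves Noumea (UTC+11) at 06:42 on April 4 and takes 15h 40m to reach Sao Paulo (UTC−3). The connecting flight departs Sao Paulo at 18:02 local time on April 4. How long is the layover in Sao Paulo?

Convert departure to UTC: 06:42 − 11:00 = 19:42 UTC on Apr 3.
Add 15 hours 40 minutes flight time → 11:22 UTC (Apr 4).
Sao Paulo is UTC−3:00, so local arrival = 11:22 − 3:00 = 08:22 on Apr 4.
Layover = 18:02 − 08:22 = 9 hours 40 minutes.

9 hours 40 minutes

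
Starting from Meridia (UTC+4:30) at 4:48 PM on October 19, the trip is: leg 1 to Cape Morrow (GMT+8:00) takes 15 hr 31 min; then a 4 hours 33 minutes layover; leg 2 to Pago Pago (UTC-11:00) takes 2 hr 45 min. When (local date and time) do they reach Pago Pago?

12:07 AM on October 20

Convert departure to UTC: 4:48 PM − 4:30 = 12:18 PM UTC on Oct 19.
Add 15 hours and 31 minutes leg 1 → 3:49 AM UTC (Oct 20).
Add 4 hours 33 minutes layover in Cape Morrow → 8:22 AM UTC.
Add 2 hours 45 minutes leg 2 → 11:07 AM UTC.
Pago Pago is UTC−11:00, so local arrival = 11:07 AM − 11:00 = 12:07 AM on Oct 20.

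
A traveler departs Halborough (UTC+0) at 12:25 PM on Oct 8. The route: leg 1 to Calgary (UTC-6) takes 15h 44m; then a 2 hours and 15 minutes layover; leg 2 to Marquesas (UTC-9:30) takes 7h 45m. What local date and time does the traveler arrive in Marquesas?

Halborough is at UTC+0, so departure is already 12:25 PM UTC on Oct 8.
Add 15 hours 44 minutes leg 1 → 4:09 AM UTC (Oct 9).
Add 2 hours 15 minutes layover in Calgary → 6:24 AM UTC.
Add 7 hours 45 minutes leg 2 → 2:09 PM UTC.
Marquesas is UTC−9:30, so local arrival = 2:09 PM − 9:30 = 4:39 AM on Oct 9.

4:39 AM on October 9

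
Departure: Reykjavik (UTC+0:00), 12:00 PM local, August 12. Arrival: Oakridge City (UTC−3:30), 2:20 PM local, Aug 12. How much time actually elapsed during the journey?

Departure is already UTC: 12:00 PM on Aug 12.
Arrival in UTC: 2:20 PM + 3:30 = 5:50 PM on Aug 12.
Elapsed = 5:50 PM − 12:00 PM = 5 hours 50 minutes.

5 hours 50 minutes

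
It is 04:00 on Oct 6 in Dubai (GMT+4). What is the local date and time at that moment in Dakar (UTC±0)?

Dakar is 4:00 behind Dubai.
Shift by the zone difference: 04:00 − 4:00 = 00:00 on Oct 6 in Dakar.

00:00 on October 6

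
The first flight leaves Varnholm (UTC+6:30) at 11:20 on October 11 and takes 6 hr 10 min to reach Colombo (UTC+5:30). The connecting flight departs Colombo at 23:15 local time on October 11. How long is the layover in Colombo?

Convert departure to UTC: 11:20 − 6:30 = 04:50 UTC on Oct 11.
Add 6 hours and 10 minutes flight time → 11:00 UTC.
Colombo is UTC+5:30, so local arrival = 11:00 + 5:30 = 16:30 on Oct 11.
Layover = 23:15 − 16:30 = 6 hours 45 minutes.

6 hours 45 minutes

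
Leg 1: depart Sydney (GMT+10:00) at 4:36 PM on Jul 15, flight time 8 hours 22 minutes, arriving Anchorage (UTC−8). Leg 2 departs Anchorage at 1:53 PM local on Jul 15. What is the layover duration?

6 hours 55 minutes

Convert departure to UTC: 4:36 PM − 10:00 = 6:36 AM UTC on Jul 15.
Add 8 hours and 22 minutes flight time → 2:58 PM UTC.
Anchorage is UTC−8:00, so local arrival = 2:58 PM − 8:00 = 6:58 AM on Jul 15.
Layover = 1:53 PM − 6:58 AM = 6 hours 55 minutes.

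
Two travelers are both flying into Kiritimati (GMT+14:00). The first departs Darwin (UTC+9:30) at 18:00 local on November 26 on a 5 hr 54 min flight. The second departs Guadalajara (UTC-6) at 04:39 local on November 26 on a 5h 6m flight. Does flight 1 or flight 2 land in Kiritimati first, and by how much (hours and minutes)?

the first, by 1 hour 21 minutes

Flight 1 in UTC: 18:00 − 9:30 = 08:30 on Nov 26.
+5 hours 54 minutes → arrive 14:24 UTC on Nov 26.
Flight 2 in UTC: 04:39 + 6:00 = 10:39 on Nov 26.
+5 hours and 6 minutes → arrive 15:45 UTC on Nov 26.
Flight 1 lands earlier by 1 hour 21 minutes.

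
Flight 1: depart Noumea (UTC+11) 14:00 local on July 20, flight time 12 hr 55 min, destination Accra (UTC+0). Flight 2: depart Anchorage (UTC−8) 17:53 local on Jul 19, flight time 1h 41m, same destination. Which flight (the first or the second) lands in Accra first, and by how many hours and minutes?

Flight 1 in UTC: 14:00 − 11:00 = 03:00 on Jul 20.
+12 hours and 55 minutes → arrive 15:55 UTC on Jul 20.
Flight 2 in UTC: 17:53 + 8:00 = 01:53 on Jul 20.
+1 hour 41 minutes → arrive 03:34 UTC on Jul 20.
Flight 2 lands earlier by 12 hours 21 minutes.

the second, by 12 hours 21 minutes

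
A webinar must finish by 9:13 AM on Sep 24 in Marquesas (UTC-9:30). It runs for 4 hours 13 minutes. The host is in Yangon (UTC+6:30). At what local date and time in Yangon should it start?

Target end time in UTC: 9:13 AM + 9:30 = 6:43 PM on Sep 24.
Subtract 4 hours 13 minutes → start 2:30 PM UTC on Sep 24.
Yangon is UTC+6:30: 2:30 PM + 6:30 = 9:00 PM on Sep 24.

9:00 PM on September 24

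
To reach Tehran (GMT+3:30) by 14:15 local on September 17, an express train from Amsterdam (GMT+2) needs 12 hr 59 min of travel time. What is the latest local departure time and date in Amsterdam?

Target arrival in UTC: 14:15 − 3:30 = 10:45 on Sep 17.
Subtract 12 hours 59 minutes → departure 21:46 UTC on Sep 16.
Amsterdam is UTC+2:00: 21:46 + 2:00 = 23:46 on Sep 16.

23:46 on Sep 16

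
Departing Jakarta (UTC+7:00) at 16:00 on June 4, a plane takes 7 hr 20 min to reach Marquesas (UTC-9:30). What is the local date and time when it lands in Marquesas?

06:50 on June 4

Convert departure to UTC: 16:00 − 7:00 = 09:00 UTC on Jun 4.
Add 7 hours 20 minutes travel time → 16:20 UTC.
Marquesas is UTC−9:30, so local arrival = 16:20 − 9:30 = 06:50 on Jun 4.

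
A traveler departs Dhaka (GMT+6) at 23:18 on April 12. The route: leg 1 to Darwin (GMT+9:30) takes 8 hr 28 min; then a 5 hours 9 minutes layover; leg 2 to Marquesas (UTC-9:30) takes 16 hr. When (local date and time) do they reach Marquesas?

13:25 on April 13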